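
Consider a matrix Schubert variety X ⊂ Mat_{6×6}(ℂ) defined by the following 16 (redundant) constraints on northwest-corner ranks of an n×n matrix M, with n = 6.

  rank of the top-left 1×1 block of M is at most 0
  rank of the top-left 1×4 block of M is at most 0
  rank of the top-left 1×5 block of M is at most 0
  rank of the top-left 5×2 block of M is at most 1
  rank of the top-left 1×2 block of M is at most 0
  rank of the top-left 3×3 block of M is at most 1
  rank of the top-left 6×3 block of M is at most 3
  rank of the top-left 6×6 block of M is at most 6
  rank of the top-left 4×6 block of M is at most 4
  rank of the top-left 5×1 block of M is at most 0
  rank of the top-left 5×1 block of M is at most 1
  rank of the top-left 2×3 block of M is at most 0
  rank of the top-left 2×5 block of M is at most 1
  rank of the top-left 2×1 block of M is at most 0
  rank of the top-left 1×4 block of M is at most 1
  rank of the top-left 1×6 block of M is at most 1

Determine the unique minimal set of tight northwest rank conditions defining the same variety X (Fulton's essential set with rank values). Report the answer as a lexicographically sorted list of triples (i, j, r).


Computing R[i][j] = min implied NW-rank bound (n=6, 16 conditions):

  i=1: 0  0  0  0  0  1
  i=2: 0  0  0  1  1  2
  i=3: 0  1  1  2  2  3
  i=4: 0  1  2  3  3  4
  i=5: 0  1  2  3  4  5
  i=6: 1  2  3  4  5  6

the unique w with this rank table is (6, 4, 2, 3, 5, 1).

Fulton essential set (3 of the 11 Rothe cells):

[(1, 5, 0), (2, 3, 0), (5, 1, 0)]


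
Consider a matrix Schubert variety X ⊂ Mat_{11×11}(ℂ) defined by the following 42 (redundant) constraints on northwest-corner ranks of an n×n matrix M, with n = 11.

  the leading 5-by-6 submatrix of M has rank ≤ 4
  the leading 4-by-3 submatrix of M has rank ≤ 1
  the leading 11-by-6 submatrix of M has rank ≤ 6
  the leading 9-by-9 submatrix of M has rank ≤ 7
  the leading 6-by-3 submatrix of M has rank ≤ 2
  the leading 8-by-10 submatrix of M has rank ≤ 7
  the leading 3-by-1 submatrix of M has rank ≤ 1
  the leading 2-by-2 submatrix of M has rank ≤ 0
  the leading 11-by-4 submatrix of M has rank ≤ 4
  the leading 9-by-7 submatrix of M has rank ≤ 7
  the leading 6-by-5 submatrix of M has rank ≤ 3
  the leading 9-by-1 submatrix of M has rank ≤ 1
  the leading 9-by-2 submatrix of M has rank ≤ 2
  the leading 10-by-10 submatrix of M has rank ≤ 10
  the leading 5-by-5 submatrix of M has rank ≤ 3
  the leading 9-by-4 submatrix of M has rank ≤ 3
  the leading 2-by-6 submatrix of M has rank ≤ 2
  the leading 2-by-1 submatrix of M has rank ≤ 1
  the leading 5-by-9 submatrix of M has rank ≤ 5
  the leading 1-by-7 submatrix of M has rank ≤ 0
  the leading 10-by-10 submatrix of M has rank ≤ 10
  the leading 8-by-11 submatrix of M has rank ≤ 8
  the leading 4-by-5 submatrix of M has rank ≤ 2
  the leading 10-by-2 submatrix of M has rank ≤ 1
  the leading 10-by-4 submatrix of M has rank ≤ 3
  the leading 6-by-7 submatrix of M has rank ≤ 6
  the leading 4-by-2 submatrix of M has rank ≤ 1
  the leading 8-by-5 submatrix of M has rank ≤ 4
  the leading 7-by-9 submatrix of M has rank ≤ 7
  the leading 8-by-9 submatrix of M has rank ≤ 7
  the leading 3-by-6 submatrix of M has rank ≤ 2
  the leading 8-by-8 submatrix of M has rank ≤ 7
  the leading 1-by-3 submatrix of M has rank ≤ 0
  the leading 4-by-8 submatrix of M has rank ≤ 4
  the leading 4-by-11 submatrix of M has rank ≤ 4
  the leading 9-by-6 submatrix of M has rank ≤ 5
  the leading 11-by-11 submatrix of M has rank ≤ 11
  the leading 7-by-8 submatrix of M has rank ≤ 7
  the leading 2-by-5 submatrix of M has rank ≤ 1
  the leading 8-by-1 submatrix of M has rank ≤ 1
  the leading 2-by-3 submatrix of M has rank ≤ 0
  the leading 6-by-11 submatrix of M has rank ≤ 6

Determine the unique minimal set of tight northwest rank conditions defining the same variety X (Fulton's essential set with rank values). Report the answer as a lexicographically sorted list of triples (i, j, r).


Computing R[i][j] = min implied NW-rank bound (n=11, 42 conditions):

  0, 0, 0, 0, 0, 0, 0, 1, 1, 1, 1
  0, 0, 0, 1, 1, 1, 1, 2, 2, 2, 2
  1, 1, 1, 2, 2, 2, 2, 3, 3, 3, 3
  1, 1, 1, 2, 2, 3, 3, 4, 4, 4, 4
  1, 1, 2, 3, 3, 4, 4, 5, 5, 5, 5
  1, 1, 2, 3, 3, 4, 5, 6, 6, 6, 6
  1, 1, 2, 3, 4, 5, 6, 7, 7, 7, 7
  1, 1, 2, 3, 4, 5, 6, 7, 7, 7, 8
  1, 1, 2, 3, 4, 5, 6, 7, 7, 8, 9
  1, 1, 2, 3, 4, 5, 6, 7, 8, 9, 10
  1, 2, 3, 4, 5, 6, 7, 8, 9, 10, 11

second differences of R give the permutation w = (8, 4, 1, 6, 3, 7, 5, 11, 10, 9, 2).

|D(w)|=23, |Ess(w)|=8:

[(1, 7, 0), (2, 3, 0), (4, 3, 1), (4, 5, 2), (6, 5, 3), (8, 10, 7), (9, 9, 7), (10, 2, 1)]


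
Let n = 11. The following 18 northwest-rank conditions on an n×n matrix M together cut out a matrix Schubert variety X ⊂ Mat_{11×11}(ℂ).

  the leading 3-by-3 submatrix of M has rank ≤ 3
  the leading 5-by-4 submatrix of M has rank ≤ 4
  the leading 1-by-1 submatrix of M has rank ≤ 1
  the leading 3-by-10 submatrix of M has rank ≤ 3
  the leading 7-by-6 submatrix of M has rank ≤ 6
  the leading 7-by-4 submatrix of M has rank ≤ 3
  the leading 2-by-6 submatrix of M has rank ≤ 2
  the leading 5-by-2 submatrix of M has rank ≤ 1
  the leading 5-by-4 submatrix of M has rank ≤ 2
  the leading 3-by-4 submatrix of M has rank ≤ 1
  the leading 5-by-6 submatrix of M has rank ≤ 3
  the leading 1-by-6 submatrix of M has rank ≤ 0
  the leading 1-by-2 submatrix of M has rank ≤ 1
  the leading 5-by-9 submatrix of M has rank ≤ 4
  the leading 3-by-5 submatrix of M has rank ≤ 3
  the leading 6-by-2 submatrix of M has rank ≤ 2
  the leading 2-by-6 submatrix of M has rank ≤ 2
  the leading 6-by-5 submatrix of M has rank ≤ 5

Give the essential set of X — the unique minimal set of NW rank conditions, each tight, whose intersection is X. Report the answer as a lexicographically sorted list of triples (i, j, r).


Rank table r_w(11×11) implied by the 18 constraints:

  R[1]: 0 0 0 0 0 0 1 1 1 1 1
  R[2]: 1 1 1 1 1 1 2 2 2 2 2
  R[3]: 1 1 1 1 2 2 3 3 3 3 3
  R[4]: 1 1 2 2 3 3 4 4 4 4 4
  R[5]: 1 1 2 2 3 3 4 4 4 5 5
  R[6]: 1 2 3 3 4 4 5 5 5 6 6
  R[7]: 1 2 3 3 4 5 6 6 6 7 7
  R[8]: 1 2 3 4 5 6 7 7 7 8 8
  R[9]: 1 2 3 4 5 6 7 8 8 9 9
  R[10]: 1 2 3 4 5 6 7 8 9 10 10
  R[11]: 1 2 3 4 5 6 7 8 9 10 11

hence w(1..11) = (7, 1, 5, 3, 10, 2, 6, 4, 8, 9, 11).

D(w) has 16 cells with 7 SE-corners; essential set:

[(1, 6, 0), (3, 4, 1), (5, 2, 1), (5, 4, 2), (5, 6, 3), (5, 9, 4), (7, 4, 3)]


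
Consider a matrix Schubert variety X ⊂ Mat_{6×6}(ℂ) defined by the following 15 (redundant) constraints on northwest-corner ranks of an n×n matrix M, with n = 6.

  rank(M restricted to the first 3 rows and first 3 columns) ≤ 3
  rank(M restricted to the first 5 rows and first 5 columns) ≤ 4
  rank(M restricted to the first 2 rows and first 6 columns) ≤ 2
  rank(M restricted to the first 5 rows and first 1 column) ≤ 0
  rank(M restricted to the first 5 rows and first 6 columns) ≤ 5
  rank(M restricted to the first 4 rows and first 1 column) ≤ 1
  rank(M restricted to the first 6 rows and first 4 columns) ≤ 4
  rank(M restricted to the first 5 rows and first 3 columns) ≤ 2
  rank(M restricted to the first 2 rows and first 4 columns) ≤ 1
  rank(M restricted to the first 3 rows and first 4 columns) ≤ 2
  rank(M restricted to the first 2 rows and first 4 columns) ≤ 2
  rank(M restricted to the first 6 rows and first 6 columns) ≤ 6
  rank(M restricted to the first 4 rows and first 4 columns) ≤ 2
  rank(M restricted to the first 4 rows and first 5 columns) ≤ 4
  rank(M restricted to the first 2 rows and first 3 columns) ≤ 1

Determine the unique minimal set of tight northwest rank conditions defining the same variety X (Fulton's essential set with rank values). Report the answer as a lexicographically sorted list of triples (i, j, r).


Computing R[i][j] = min implied NW-rank bound (n=6, 15 conditions):

  R[1]: 0 1 1 1 1 1
  R[2]: 0 1 1 1 2 2
  R[3]: 0 1 2 2 3 3
  R[4]: 0 1 2 2 3 4
  R[5]: 0 1 2 3 4 5
  R[6]: 1 2 3 4 5 6

giving w = (2, 5, 3, 6, 4, 1) via Δ²R.

D(w) has 8 cells with 3 SE-corners; essential set:

[(2, 4, 1), (4, 4, 2), (5, 1, 0)]


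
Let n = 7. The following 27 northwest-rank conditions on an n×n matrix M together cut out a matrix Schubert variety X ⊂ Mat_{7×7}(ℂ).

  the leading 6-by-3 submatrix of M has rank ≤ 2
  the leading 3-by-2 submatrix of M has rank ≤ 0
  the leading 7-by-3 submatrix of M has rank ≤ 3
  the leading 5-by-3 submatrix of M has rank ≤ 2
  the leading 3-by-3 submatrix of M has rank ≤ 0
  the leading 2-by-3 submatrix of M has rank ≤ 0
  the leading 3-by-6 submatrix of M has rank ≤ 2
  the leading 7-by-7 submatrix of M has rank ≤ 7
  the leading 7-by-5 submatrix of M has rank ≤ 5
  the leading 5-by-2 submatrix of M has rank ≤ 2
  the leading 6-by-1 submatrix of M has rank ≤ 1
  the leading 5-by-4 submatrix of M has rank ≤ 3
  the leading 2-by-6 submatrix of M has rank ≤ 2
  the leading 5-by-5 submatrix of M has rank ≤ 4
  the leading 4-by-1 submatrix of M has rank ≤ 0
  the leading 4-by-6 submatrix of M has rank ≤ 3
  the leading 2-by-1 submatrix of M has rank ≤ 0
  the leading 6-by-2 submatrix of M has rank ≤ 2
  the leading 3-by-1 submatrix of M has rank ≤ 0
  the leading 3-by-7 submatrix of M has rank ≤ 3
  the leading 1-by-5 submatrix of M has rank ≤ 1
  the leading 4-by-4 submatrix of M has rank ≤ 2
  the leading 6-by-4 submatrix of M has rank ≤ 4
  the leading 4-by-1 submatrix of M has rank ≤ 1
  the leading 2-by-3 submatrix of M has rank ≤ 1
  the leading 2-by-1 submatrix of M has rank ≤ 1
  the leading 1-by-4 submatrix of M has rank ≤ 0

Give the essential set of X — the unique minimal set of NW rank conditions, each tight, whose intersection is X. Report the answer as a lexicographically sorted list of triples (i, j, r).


Propagating the 27 rank bounds to every northwest block:

  R[1]: 0 | 0 | 0 | 0 | 1 | 1 | 1
  R[2]: 0 | 0 | 0 | 1 | 2 | 2 | 2
  R[3]: 0 | 0 | 0 | 1 | 2 | 2 | 3
  R[4]: 0 | 1 | 1 | 2 | 3 | 3 | 4
  R[5]: 1 | 2 | 2 | 3 | 4 | 4 | 5
  R[6]: 1 | 2 | 2 | 3 | 4 | 5 | 6
  R[7]: 1 | 2 | 3 | 4 | 5 | 6 | 7

second differences of R give the permutation w = (5, 4, 7, 2, 1, 6, 3).

5 SE-corners of the 13-cell Rothe diagram give Ess(w):

[(1, 4, 0), (3, 3, 0), (3, 6, 2), (4, 1, 0), (6, 3, 2)]


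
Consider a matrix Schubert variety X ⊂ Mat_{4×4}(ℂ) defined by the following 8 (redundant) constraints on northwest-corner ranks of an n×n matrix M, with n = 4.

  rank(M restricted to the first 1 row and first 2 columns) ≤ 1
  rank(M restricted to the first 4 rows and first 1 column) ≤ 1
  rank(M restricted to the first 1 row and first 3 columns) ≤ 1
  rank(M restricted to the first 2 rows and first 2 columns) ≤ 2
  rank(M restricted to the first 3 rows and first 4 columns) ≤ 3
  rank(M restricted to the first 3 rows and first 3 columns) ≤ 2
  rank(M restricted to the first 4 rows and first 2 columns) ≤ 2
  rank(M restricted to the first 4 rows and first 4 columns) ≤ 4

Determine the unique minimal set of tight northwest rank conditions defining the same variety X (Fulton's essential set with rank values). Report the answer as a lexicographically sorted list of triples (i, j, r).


The tightest implied rank at each (i,j), from the 8 conditions:

  1 | 1 | 1 | 1
  1 | 2 | 2 | 2
  1 | 2 | 2 | 3
  1 | 2 | 3 | 4

hence w(1..4) = (1, 2, 4, 3).

Rothe diagram D(w) (1 cell), 1 SE-corner (essential condition):

[(3, 3, 2)]


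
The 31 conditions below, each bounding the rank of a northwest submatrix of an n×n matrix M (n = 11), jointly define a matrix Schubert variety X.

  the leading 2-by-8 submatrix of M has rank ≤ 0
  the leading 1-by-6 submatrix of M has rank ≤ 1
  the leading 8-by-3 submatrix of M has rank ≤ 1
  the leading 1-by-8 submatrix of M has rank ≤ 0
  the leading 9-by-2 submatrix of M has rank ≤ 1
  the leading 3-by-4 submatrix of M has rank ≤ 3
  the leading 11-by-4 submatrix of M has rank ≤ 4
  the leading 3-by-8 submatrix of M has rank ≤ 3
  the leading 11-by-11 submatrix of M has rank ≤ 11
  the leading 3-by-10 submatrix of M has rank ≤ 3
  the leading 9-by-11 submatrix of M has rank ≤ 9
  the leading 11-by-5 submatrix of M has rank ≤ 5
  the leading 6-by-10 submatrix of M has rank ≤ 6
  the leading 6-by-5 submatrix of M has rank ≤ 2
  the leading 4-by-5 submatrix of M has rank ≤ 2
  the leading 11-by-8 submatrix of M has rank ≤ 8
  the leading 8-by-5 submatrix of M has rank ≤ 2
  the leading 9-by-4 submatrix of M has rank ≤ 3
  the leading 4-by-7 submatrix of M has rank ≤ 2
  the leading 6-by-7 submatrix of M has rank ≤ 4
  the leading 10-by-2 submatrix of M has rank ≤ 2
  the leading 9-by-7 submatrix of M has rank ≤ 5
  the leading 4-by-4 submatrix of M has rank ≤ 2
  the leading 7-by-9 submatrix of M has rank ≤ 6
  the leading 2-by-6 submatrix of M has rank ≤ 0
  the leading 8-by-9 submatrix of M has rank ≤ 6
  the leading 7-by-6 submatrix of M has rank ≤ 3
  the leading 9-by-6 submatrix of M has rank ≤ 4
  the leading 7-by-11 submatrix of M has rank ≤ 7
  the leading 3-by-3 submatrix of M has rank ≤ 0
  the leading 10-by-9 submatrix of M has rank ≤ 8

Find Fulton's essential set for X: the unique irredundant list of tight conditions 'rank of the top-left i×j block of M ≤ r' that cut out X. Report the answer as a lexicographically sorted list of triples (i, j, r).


Recovering R(i,j) via the rank-extension bound from the 31 conditions:

  R[1]: 0 | 0 | 0 | 0 | 0 | 0 | 0 | 0 | 1 | 1 | 1
  R[2]: 0 | 0 | 0 | 0 | 0 | 0 | 0 | 0 | 1 | 2 | 2
  R[3]: 0 | 0 | 0 | 1 | 1 | 1 | 1 | 1 | 2 | 3 | 3
  R[4]: 1 | 1 | 1 | 2 | 2 | 2 | 2 | 2 | 3 | 4 | 4
  R[5]: 1 | 1 | 1 | 2 | 2 | 3 | 3 | 3 | 4 | 5 | 5
  R[6]: 1 | 1 | 1 | 2 | 2 | 3 | 4 | 4 | 5 | 6 | 6
  R[7]: 1 | 1 | 1 | 2 | 2 | 3 | 4 | 5 | 6 | 7 | 7
  R[8]: 1 | 1 | 1 | 2 | 2 | 3 | 4 | 5 | 6 | 7 | 8
  R[9]: 1 | 1 | 2 | 3 | 3 | 4 | 5 | 6 | 7 | 8 | 9
  R[10]: 1 | 2 | 3 | 4 | 4 | 5 | 6 | 7 | 8 | 9 | 10
  R[11]: 1 | 2 | 3 | 4 | 5 | 6 | 7 | 8 | 9 | 10 | 11

reading off 1-entries of Δ²R: w = (9, 10, 4, 1, 6, 7, 8, 11, 3, 2, 5).

Rothe diagram D(w) (32 cells), 5 SE-corners (essential conditions):

[(2, 8, 0), (3, 3, 0), (8, 3, 1), (8, 5, 2), (9, 2, 1)]


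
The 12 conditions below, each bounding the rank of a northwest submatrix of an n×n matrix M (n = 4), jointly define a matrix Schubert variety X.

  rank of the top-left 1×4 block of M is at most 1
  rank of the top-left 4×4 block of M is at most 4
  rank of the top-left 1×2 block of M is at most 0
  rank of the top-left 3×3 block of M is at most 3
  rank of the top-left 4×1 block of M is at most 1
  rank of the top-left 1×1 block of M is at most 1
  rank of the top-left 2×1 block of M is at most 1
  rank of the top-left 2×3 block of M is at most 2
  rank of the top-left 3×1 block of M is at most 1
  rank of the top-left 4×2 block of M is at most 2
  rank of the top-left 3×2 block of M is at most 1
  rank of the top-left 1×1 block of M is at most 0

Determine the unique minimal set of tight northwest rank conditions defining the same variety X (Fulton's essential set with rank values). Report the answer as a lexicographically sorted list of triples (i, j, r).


The tightest implied rank at each (i,j), from the 12 conditions:

  row 1: 0 | 0 | 1 | 1
  row 2: 1 | 1 | 2 | 2
  row 3: 1 | 1 | 2 | 3
  row 4: 1 | 2 | 3 | 4

the unique w with this rank table is (3, 1, 4, 2).

|D(w)|=3, |Ess(w)|=2:

[(1, 2, 0), (3, 2, 1)]


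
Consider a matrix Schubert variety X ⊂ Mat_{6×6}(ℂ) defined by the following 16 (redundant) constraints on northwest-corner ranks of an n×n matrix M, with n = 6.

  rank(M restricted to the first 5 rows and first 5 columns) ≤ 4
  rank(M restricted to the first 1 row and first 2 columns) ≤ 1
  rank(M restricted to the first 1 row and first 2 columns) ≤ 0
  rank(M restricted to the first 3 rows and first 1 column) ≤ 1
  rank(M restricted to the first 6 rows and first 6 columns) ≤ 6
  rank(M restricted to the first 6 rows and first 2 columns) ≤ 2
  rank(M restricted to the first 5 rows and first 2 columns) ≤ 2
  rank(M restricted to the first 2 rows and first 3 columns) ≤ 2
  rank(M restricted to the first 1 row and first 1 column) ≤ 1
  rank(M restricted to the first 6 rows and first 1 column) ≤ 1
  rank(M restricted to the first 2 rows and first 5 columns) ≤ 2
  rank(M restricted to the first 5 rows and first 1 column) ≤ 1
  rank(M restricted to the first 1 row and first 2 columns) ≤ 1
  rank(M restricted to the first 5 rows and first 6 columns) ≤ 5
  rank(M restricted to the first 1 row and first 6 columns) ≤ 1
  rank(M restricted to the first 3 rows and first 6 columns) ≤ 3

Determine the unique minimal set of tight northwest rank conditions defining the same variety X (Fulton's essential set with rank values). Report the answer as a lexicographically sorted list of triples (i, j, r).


Propagating the 16 rank bounds to every northwest block:

  0  0  1  1  1  1
  1  1  2  2  2  2
  1  2  3  3  3  3
  1  2  3  4  4  4
  1  2  3  4  4  5
  1  2  3  4  5  6

so w = (3, 1, 2, 4, 6, 5).

ℓ(w)=3; the 2 essential cells (i,j,r):

[(1, 2, 0), (5, 5, 4)]


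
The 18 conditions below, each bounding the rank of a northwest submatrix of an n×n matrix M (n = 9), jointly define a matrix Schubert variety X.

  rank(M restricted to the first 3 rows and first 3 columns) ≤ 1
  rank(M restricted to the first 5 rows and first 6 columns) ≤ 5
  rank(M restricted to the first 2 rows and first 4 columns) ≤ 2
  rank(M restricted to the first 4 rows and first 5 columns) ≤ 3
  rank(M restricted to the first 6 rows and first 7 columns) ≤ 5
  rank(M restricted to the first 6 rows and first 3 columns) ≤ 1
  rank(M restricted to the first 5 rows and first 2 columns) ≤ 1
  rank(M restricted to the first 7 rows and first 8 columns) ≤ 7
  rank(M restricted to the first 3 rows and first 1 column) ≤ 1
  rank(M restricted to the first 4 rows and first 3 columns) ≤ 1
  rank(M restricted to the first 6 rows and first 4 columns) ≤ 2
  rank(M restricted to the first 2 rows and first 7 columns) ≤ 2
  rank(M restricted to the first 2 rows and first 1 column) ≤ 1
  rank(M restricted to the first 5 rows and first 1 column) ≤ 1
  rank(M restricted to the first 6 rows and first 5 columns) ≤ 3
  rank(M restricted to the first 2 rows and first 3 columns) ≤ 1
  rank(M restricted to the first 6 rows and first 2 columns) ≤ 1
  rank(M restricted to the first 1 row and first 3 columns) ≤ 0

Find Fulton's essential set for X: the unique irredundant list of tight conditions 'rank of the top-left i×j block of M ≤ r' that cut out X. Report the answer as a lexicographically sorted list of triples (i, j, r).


Reconstructing r_w from the 18 given conditions:

  i=1: 0  0  0  1  1  1  1  1  1
  i=2: 1  1  1  2  2  2  2  2  2
  i=3: 1  1  1  2  3  3  3  3  3
  i=4: 1  1  1  2  3  4  4  4  4
  i=5: 1  1  1  2  3  4  5  5  5
  i=6: 1  1  1  2  3  4  5  6  6
  i=7: 1  2  2  3  4  5  6  7  7
  i=8: 1  2  3  4  5  6  7  8  8
  i=9: 1  2  3  4  5  6  7  8  9

second differences of R give the permutation w = (4, 1, 5, 6, 7, 8, 2, 3, 9).

Fulton essential set (2 of the 11 Rothe cells):

[(1, 3, 0), (6, 3, 1)]


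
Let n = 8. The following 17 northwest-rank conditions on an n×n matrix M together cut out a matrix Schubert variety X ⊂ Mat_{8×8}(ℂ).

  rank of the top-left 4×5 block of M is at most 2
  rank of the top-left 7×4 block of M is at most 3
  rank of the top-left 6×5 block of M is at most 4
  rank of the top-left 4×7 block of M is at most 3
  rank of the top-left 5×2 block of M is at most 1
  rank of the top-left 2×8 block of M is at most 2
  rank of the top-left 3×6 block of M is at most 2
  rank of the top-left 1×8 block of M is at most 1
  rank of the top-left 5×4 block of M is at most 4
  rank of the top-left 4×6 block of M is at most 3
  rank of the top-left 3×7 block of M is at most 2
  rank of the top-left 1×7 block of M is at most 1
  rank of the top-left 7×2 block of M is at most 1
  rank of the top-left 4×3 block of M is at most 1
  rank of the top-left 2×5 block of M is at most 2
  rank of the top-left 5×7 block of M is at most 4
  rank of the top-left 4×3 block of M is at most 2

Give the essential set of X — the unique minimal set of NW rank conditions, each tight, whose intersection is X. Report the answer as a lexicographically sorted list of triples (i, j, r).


Reconstructing r_w from the 17 given conditions:

  R[1]: 1 | 1 | 1 | 1 | 1 | 1 | 1 | 1
  R[2]: 1 | 1 | 1 | 2 | 2 | 2 | 2 | 2
  R[3]: 1 | 1 | 1 | 2 | 2 | 2 | 2 | 3
  R[4]: 1 | 1 | 1 | 2 | 2 | 3 | 3 | 4
  R[5]: 1 | 1 | 2 | 3 | 3 | 4 | 4 | 5
  R[6]: 1 | 1 | 2 | 3 | 4 | 5 | 5 | 6
  R[7]: 1 | 1 | 2 | 3 | 4 | 5 | 6 | 7
  R[8]: 1 | 2 | 3 | 4 | 5 | 6 | 7 | 8

second differences of R give the permutation w = (1, 4, 8, 6, 3, 5, 7, 2).

D(w) has 13 cells with 4 SE-corners; essential set:

[(3, 7, 2), (4, 3, 1), (4, 5, 2), (7, 2, 1)]


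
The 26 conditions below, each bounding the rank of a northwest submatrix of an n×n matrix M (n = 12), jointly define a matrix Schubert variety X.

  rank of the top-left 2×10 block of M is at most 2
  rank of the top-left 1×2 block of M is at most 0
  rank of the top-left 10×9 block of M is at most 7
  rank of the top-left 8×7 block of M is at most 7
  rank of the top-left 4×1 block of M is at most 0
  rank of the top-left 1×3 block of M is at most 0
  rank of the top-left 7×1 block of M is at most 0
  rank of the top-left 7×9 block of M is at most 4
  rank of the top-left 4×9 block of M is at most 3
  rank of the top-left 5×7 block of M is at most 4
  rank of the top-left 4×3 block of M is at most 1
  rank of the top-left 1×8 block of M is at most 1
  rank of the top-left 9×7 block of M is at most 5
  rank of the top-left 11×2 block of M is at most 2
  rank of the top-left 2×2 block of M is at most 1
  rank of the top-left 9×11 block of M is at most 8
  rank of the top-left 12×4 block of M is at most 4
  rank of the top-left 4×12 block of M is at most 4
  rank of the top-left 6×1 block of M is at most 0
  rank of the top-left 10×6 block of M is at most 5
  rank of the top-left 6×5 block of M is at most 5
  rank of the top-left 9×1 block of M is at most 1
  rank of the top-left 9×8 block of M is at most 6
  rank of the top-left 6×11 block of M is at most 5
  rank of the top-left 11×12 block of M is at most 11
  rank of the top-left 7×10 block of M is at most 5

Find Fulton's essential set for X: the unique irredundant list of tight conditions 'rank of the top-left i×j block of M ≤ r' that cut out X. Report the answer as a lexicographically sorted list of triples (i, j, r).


Recovering R(i,j) via the rank-extension bound from the 26 conditions:

  row 1: 0  0  0  1  1  1  1  1  1  1  1  1
  row 2: 0  1  1  2  2  2  2  2  2  2  2  2
  row 3: 0  1  1  2  3  3  3  3  3  3  3  3
  row 4: 0  1  1  2  3  3  3  3  3  4  4  4
  row 5: 0  1  2  3  4  4  4  4  4  5  5  5
  row 6: 0  1  2  3  4  4  4  4  4  5  5  6
  row 7: 0  1  2  3  4  4  4  4  4  5  6  7
  row 8: 1  2  3  4  5  5  5  5  5  6  7  8
  row 9: 1  2  3  4  5  5  5  6  6  7  8  9
  row 10: 1  2  3  4  5  5  6  7  7  8  9  10
  row 11: 1  2  3  4  5  6  7  8  8  9  10  11
  row 12: 1  2  3  4  5  6  7  8  9  10  11  12

reading off 1-entries of Δ²R: w = (4, 2, 5, 10, 3, 12, 11, 1, 8, 7, 6, 9).

Rothe diagram D(w) (27 cells), 8 SE-corners (essential conditions):

[(1, 3, 0), (4, 3, 1), (4, 9, 3), (6, 11, 5), (7, 1, 0), (7, 9, 4), (9, 7, 5), (10, 6, 5)]


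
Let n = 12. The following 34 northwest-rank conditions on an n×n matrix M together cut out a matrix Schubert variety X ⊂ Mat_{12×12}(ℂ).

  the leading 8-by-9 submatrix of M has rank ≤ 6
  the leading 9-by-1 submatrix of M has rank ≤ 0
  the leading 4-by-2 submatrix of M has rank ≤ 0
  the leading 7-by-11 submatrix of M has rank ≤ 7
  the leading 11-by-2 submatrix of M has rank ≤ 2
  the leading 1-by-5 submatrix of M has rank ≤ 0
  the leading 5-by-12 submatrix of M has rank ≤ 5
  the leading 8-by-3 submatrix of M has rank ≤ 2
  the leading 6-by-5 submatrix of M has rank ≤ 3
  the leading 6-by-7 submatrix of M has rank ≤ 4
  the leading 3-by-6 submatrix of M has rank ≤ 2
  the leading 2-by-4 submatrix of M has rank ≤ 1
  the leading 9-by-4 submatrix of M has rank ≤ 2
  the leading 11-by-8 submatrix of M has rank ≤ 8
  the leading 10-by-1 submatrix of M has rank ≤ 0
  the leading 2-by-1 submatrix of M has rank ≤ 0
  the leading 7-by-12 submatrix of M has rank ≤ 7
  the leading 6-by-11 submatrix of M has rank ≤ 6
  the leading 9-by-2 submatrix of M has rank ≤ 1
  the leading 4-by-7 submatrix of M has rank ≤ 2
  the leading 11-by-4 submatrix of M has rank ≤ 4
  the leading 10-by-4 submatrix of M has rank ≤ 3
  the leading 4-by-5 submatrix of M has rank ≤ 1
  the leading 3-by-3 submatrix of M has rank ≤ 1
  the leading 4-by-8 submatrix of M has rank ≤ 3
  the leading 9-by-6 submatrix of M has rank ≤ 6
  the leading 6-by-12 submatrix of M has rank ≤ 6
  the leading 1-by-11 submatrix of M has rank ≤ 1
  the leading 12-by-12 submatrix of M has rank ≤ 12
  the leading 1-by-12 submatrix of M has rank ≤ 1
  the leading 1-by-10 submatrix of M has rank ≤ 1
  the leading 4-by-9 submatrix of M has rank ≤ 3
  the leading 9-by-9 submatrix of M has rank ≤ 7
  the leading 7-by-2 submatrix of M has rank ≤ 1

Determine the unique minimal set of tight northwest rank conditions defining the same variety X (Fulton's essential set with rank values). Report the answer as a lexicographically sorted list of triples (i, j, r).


Recovering R(i,j) via the rank-extension bound from the 34 conditions:

  i=1: 0 | 0 | 0 | 0 | 0 | 1 | 1 | 1 | 1 | 1 | 1 | 1
  i=2: 0 | 0 | 1 | 1 | 1 | 2 | 2 | 2 | 2 | 2 | 2 | 2
  i=3: 0 | 0 | 1 | 1 | 1 | 2 | 2 | 3 | 3 | 3 | 3 | 3
  i=4: 0 | 0 | 1 | 1 | 1 | 2 | 2 | 3 | 3 | 4 | 4 | 4
  i=5: 0 | 1 | 2 | 2 | 2 | 3 | 3 | 4 | 4 | 5 | 5 | 5
  i=6: 0 | 1 | 2 | 2 | 3 | 4 | 4 | 5 | 5 | 6 | 6 | 6
  i=7: 0 | 1 | 2 | 2 | 3 | 4 | 5 | 6 | 6 | 7 | 7 | 7
  i=8: 0 | 1 | 2 | 2 | 3 | 4 | 5 | 6 | 6 | 7 | 8 | 8
  i=9: 0 | 1 | 2 | 2 | 3 | 4 | 5 | 6 | 7 | 8 | 9 | 9
  i=10: 0 | 1 | 2 | 3 | 4 | 5 | 6 | 7 | 8 | 9 | 10 | 10
  i=11: 1 | 2 | 3 | 4 | 5 | 6 | 7 | 8 | 9 | 10 | 11 | 11
  i=12: 1 | 2 | 3 | 4 | 5 | 6 | 7 | 8 | 9 | 10 | 11 | 12

hence w(1..12) = (6, 3, 8, 10, 2, 5, 7, 11, 9, 4, 1, 12).

Fulton essential set (8 of the 29 Rothe cells):

[(1, 5, 0), (4, 2, 0), (4, 5, 1), (4, 7, 2), (4, 9, 3), (8, 9, 6), (9, 4, 2), (10, 1, 0)]


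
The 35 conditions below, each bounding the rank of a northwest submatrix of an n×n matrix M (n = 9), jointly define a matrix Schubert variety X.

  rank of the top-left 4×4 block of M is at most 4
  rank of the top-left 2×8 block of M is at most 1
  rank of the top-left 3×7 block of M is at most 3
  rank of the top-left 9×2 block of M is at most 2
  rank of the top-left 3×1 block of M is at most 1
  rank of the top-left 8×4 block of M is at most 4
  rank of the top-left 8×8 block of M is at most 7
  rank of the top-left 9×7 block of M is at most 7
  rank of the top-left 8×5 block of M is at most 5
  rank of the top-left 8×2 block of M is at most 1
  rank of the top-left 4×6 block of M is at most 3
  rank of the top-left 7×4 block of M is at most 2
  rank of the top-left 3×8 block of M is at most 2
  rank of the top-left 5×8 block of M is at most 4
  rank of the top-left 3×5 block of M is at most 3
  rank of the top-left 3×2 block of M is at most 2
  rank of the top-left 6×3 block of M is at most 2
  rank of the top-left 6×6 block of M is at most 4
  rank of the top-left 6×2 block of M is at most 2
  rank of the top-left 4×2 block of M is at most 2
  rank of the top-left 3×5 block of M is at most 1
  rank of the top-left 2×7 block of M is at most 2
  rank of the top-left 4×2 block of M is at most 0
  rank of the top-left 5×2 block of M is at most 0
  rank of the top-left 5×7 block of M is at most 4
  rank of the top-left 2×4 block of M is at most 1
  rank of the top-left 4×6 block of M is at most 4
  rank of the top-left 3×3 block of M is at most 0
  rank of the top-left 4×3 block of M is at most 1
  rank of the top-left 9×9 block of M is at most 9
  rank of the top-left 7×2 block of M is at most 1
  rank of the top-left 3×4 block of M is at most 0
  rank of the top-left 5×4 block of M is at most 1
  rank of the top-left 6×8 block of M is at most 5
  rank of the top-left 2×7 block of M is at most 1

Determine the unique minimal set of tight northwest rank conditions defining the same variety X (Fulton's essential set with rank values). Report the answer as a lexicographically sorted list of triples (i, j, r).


The tightest implied rank at each (i,j), from the 35 conditions:

  row 1: 0 0 0 0 1 1 1 1 1
  row 2: 0 0 0 0 1 1 1 1 2
  row 3: 0 0 0 0 1 2 2 2 3
  row 4: 0 0 1 1 2 3 3 3 4
  row 5: 0 0 1 1 2 3 4 4 5
  row 6: 1 1 2 2 3 4 5 5 6
  row 7: 1 1 2 2 3 4 5 6 7
  row 8: 1 1 2 3 4 5 6 7 8
  row 9: 1 2 3 4 5 6 7 8 9

hence w(1..9) = (5, 9, 6, 3, 7, 1, 8, 4, 2).

ℓ(w)=23; the 6 essential cells (i,j,r):

[(2, 8, 1), (3, 4, 0), (5, 2, 0), (5, 4, 1), (7, 4, 2), (8, 2, 1)]


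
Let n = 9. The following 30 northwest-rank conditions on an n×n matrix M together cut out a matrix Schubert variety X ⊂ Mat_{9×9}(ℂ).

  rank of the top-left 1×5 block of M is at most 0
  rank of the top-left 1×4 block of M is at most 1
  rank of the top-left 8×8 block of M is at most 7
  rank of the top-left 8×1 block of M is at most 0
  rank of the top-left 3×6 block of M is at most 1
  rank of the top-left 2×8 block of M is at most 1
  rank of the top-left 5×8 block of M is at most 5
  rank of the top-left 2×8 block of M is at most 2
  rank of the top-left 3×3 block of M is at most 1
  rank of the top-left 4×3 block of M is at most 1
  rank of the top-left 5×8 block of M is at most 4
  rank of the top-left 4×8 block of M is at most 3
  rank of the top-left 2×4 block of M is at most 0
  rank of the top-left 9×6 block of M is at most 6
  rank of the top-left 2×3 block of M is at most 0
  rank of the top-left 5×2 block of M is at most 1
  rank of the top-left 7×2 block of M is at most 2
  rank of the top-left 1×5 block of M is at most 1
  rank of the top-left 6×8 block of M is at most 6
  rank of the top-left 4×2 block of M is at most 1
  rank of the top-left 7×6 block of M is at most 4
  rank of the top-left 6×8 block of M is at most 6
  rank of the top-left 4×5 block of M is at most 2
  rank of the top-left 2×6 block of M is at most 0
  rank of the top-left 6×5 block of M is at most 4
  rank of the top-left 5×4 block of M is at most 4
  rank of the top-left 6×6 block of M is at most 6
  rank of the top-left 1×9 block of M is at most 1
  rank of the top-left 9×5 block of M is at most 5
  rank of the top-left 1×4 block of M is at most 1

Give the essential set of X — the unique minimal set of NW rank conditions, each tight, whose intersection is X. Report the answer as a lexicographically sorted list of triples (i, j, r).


Computing R[i][j] = min implied NW-rank bound (n=9, 30 conditions):

  R[1]: 0  0  0  0  0  0  1  1  1
  R[2]: 0  0  0  0  0  0  1  1  2
  R[3]: 0  1  1  1  1  1  2  2  3
  R[4]: 0  1  1  2  2  2  3  3  4
  R[5]: 0  1  2  3  3  3  4  4  5
  R[6]: 0  1  2  3  4  4  5  5  6
  R[7]: 0  1  2  3  4  4  5  6  7
  R[8]: 0  1  2  3  4  5  6  7  8
  R[9]: 1  2  3  4  5  6  7  8  9

so w = (7, 9, 2, 4, 3, 5, 8, 6, 1).

Rothe diagram D(w) (21 cells), 5 SE-corners (essential conditions):

[(2, 6, 0), (2, 8, 1), (4, 3, 1), (7, 6, 4), (8, 1, 0)]


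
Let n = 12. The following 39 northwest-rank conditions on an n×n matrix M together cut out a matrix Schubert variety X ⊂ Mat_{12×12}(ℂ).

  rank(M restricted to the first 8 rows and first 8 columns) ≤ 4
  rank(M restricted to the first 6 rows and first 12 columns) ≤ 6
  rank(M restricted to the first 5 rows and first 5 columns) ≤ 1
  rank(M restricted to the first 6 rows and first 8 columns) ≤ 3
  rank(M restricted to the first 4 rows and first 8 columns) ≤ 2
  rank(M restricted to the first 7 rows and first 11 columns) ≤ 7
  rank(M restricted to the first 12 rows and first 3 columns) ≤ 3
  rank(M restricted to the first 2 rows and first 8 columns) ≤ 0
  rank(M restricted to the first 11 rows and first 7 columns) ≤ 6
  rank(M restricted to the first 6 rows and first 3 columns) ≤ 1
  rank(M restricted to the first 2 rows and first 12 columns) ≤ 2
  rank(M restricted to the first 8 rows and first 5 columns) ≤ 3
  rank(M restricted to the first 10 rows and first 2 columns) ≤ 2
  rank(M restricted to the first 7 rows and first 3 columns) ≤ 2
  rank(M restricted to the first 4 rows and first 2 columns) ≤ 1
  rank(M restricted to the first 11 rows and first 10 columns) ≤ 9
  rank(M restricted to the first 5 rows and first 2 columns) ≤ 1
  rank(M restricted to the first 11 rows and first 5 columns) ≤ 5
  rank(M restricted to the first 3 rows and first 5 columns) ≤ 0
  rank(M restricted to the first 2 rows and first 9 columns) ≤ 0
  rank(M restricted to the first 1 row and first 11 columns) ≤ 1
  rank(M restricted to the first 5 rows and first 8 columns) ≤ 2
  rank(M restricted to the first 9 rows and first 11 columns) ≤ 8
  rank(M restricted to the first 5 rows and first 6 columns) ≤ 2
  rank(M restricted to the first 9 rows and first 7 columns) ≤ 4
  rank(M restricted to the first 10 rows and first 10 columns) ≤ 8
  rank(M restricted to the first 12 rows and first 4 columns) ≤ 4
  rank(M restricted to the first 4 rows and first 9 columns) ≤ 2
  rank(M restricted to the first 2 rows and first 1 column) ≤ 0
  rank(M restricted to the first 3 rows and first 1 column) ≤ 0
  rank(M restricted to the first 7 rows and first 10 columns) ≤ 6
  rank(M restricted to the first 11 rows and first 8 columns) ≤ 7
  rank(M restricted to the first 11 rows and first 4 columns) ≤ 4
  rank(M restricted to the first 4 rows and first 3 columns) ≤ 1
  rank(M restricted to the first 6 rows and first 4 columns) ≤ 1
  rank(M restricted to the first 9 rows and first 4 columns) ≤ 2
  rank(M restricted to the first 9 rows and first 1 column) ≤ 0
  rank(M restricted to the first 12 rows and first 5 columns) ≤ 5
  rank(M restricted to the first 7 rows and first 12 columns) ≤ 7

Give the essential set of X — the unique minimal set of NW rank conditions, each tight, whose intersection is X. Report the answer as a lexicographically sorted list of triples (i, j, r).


Rank table r_w(12×12) implied by the 39 constraints:

  row 1: 0 0 0 0 0 0 0 0 0 1 1 1
  row 2: 0 0 0 0 0 0 0 0 0 1 2 2
  row 3: 0 0 0 0 0 1 1 1 1 2 3 3
  row 4: 0 1 1 1 1 2 2 2 2 3 4 4
  row 5: 0 1 1 1 1 2 2 2 3 4 5 5
  row 6: 0 1 1 1 2 3 3 3 4 5 6 6
  row 7: 0 1 2 2 3 4 4 4 5 6 7 7
  row 8: 0 1 2 2 3 4 4 4 5 6 7 8
  row 9: 0 1 2 2 3 4 4 5 6 7 8 9
  row 10: 1 2 3 3 4 5 5 6 7 8 9 10
  row 11: 1 2 3 4 5 6 6 7 8 9 10 11
  row 12: 1 2 3 4 5 6 7 8 9 10 11 12

the unique w with this rank table is (10, 11, 6, 2, 9, 5, 3, 12, 8, 1, 4, 7).

ℓ(w)=41; the 9 essential cells (i,j,r):

[(2, 9, 0), (3, 5, 0), (5, 5, 1), (5, 8, 2), (6, 4, 1), (8, 8, 4), (9, 1, 0), (9, 4, 2), (9, 7, 4)]


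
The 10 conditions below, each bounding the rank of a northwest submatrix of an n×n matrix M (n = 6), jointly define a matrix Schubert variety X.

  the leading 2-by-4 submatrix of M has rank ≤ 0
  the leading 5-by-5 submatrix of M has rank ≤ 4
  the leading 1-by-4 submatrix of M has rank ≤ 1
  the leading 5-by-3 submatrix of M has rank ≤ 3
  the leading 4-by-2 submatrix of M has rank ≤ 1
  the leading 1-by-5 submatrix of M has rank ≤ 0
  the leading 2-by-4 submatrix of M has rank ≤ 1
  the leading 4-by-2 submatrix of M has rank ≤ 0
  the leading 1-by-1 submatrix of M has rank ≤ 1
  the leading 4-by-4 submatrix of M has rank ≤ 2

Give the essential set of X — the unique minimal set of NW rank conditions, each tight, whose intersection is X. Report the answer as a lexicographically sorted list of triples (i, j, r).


Recovering R(i,j) via the rank-extension bound from the 10 conditions:

  0 0 0 0 0 1
  0 0 0 0 1 2
  0 0 1 1 2 3
  0 0 1 2 3 4
  1 1 2 3 4 5
  1 2 3 4 5 6

the unique w with this rank table is (6, 5, 3, 4, 1, 2).

|D(w)|=13, |Ess(w)|=3:

[(1, 5, 0), (2, 4, 0), (4, 2, 0)]


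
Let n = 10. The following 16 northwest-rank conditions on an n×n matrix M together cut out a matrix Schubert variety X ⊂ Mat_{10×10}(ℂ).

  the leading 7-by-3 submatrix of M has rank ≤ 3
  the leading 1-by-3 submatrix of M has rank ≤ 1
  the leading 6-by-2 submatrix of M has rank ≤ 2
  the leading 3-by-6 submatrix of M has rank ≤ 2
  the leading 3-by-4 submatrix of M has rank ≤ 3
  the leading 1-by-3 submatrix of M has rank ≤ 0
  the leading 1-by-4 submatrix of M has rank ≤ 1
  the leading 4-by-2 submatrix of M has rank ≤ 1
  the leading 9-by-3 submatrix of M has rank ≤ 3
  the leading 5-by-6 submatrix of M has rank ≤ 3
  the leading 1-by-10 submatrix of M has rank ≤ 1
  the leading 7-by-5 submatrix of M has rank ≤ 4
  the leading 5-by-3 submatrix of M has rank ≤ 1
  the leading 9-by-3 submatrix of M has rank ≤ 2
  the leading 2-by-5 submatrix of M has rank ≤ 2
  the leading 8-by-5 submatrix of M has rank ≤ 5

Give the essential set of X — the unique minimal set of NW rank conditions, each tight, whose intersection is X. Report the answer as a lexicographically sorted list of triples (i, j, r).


Reconstructing r_w from the 16 given conditions:

  i=1: 0 0 0 1 1 1 1 1 1 1
  i=2: 1 1 1 2 2 2 2 2 2 2
  i=3: 1 1 1 2 2 2 3 3 3 3
  i=4: 1 1 1 2 3 3 4 4 4 4
  i=5: 1 1 1 2 3 3 4 5 5 5
  i=6: 1 2 2 3 4 4 5 6 6 6
  i=7: 1 2 2 3 4 5 6 7 7 7
  i=8: 1 2 2 3 4 5 6 7 8 8
  i=9: 1 2 2 3 4 5 6 7 8 9
  i=10: 1 2 3 4 5 6 7 8 9 10

giving w = (4, 1, 7, 5, 8, 2, 6, 9, 10, 3) via Δ²R.

D(w) has 15 cells with 5 SE-corners; essential set:

[(1, 3, 0), (3, 6, 2), (5, 3, 1), (5, 6, 3), (9, 3, 2)]


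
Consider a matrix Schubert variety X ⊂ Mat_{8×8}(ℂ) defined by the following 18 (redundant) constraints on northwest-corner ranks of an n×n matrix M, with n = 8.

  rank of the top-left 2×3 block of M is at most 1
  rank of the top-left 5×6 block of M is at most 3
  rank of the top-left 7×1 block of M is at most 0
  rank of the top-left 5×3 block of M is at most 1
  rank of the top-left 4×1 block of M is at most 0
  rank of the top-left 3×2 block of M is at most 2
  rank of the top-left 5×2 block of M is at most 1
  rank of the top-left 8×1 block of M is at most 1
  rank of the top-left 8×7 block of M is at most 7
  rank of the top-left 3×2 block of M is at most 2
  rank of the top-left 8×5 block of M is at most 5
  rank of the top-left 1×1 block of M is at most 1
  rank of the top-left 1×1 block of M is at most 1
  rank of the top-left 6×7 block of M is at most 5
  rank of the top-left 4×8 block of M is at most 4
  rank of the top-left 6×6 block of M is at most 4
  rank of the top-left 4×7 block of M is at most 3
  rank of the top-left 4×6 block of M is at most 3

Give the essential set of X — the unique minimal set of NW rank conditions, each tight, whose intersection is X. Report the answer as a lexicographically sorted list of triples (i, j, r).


Recovering R(i,j) via the rank-extension bound from the 18 conditions:

  i=1: 0, 1, 1, 1, 1, 1, 1, 1
  i=2: 0, 1, 1, 2, 2, 2, 2, 2
  i=3: 0, 1, 1, 2, 3, 3, 3, 3
  i=4: 0, 1, 1, 2, 3, 3, 3, 4
  i=5: 0, 1, 1, 2, 3, 3, 4, 5
  i=6: 0, 1, 2, 3, 4, 4, 5, 6
  i=7: 0, 1, 2, 3, 4, 5, 6, 7
  i=8: 1, 2, 3, 4, 5, 6, 7, 8

so w = (2, 4, 5, 8, 7, 3, 6, 1).

ℓ(w)=14; the 4 essential cells (i,j,r):

[(4, 7, 3), (5, 3, 1), (5, 6, 3), (7, 1, 0)]


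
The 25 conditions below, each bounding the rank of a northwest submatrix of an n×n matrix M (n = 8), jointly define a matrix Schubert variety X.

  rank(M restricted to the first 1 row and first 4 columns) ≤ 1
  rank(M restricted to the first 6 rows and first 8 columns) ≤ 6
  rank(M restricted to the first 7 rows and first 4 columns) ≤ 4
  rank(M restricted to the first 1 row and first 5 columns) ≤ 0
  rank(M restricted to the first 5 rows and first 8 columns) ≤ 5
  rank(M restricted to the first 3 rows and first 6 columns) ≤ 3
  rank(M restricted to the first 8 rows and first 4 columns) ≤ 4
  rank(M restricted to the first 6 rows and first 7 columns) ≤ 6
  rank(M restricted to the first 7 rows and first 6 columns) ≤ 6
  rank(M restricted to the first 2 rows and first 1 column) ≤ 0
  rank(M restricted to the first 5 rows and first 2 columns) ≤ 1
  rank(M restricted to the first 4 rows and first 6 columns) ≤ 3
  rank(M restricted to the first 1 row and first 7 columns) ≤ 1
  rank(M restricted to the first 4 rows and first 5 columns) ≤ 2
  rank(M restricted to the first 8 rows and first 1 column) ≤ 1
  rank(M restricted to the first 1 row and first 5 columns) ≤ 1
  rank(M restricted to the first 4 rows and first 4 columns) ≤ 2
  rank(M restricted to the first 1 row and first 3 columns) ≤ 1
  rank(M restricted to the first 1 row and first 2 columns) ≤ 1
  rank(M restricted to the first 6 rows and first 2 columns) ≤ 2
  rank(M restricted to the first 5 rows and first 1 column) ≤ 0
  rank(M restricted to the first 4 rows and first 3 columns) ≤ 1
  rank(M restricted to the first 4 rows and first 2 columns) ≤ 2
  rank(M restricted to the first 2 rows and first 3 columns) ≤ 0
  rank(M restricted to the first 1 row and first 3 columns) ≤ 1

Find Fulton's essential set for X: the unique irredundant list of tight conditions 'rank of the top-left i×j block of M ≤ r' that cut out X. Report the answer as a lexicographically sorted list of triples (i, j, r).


Propagating the 25 rank bounds to every northwest block:

  R[1]: 0, 0, 0, 0, 0, 1, 1, 1
  R[2]: 0, 0, 0, 1, 1, 2, 2, 2
  R[3]: 0, 1, 1, 2, 2, 3, 3, 3
  R[4]: 0, 1, 1, 2, 2, 3, 4, 4
  R[5]: 0, 1, 2, 3, 3, 4, 5, 5
  R[6]: 1, 2, 3, 4, 4, 5, 6, 6
  R[7]: 1, 2, 3, 4, 5, 6, 7, 7
  R[8]: 1, 2, 3, 4, 5, 6, 7, 8

hence w(1..8) = (6, 4, 2, 7, 3, 1, 5, 8).

Fulton essential set (5 of the 13 Rothe cells):

[(1, 5, 0), (2, 3, 0), (4, 3, 1), (4, 5, 2), (5, 1, 0)]
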